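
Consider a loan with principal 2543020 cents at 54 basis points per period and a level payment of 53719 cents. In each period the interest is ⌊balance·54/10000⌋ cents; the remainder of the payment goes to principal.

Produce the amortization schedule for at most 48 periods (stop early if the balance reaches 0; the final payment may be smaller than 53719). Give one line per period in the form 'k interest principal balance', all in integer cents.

1 13732 39987 2503033
2 13516 40203 2462830
3 13299 40420 2422410
4 13081 40638 2381772
5 12861 40858 2340914
6 12640 41079 2299835
7 12419 41300 2258535
8 12196 41523 2217012
9 11971 41748 2175264
10 11746 41973 2133291
11 11519 42200 2091091
12 11291 42428 2048663
13 11062 42657 2006006
14 10832 42887 1963119
15 10600 43119 1920000
16 10368 43351 1876649
17 10133 43586 1833063
18 9898 43821 1789242
19 9661 44058 1745184
20 9423 44296 1700888
21 9184 44535 1656353
22 8944 44775 1611578
23 8702 45017 1566561
24 8459 45260 1521301
25 8215 45504 1475797
26 7969 45750 1430047
27 7722 45997 1384050
28 7473 46246 1337804
29 7224 46495 1291309
30 6973 46746 1244563
31 6720 46999 1197564
32 6466 47253 1150311
33 6211 47508 1102803
34 5955 47764 1055039
35 5697 48022 1007017
36 5437 48282 958735
37 5177 48542 910193
38 4915 48804 861389
39 4651 49068 812321
40 4386 49333 762988
41 4120 49599 713389
42 3852 49867 663522
43 3583 50136 613386
44 3312 50407 562979
45 3040 50679 512300
46 2766 50953 461347
47 2491 51228 410119
48 2214 51505 358614

1. interest=⌊2543020·54/10000⌋=13732; principal=53719-13732=39987; balance=2543020-39987=2503033
2. interest=⌊2503033·54/10000⌋=13516; principal=53719-13516=40203; balance=2503033-40203=2462830
3. interest=⌊2462830·54/10000⌋=13299; principal=53719-13299=40420; balance=2462830-40420=2422410
4. interest=⌊2422410·54/10000⌋=13081; principal=53719-13081=40638; balance=2422410-40638=2381772
5. interest=⌊2381772·54/10000⌋=12861; principal=53719-12861=40858; balance=2381772-40858=2340914
6. interest=⌊2340914·54/10000⌋=12640; principal=53719-12640=41079; balance=2340914-41079=2299835
7. interest=⌊2299835·54/10000⌋=12419; principal=53719-12419=41300; balance=2299835-41300=2258535
8. interest=⌊2258535·54/10000⌋=12196; principal=53719-12196=41523; balance=2258535-41523=2217012
9. interest=⌊2217012·54/10000⌋=11971; principal=53719-11971=41748; balance=2217012-41748=2175264
10. interest=⌊2175264·54/10000⌋=11746; principal=53719-11746=41973; balance=2175264-41973=2133291
11. interest=⌊2133291·54/10000⌋=11519; principal=53719-11519=42200; balance=2133291-42200=2091091
12. interest=⌊2091091·54/10000⌋=11291; principal=53719-11291=42428; balance=2091091-42428=2048663
13. interest=⌊2048663·54/10000⌋=11062; principal=53719-11062=42657; balance=2048663-42657=2006006
14. interest=⌊2006006·54/10000⌋=10832; principal=53719-10832=42887; balance=2006006-42887=1963119
15. interest=⌊1963119·54/10000⌋=10600; principal=53719-10600=43119; balance=1963119-43119=1920000
16. interest=⌊1920000·54/10000⌋=10368; principal=53719-10368=43351; balance=1920000-43351=1876649
17. interest=⌊1876649·54/10000⌋=10133; principal=53719-10133=43586; balance=1876649-43586=1833063
18. interest=⌊1833063·54/10000⌋=9898; principal=53719-9898=43821; balance=1833063-43821=1789242
19. interest=⌊1789242·54/10000⌋=9661; principal=53719-9661=44058; balance=1789242-44058=1745184
20. interest=⌊1745184·54/10000⌋=9423; principal=53719-9423=44296; balance=1745184-44296=1700888
21. interest=⌊1700888·54/10000⌋=9184; principal=53719-9184=44535; balance=1700888-44535=1656353
22. interest=⌊1656353·54/10000⌋=8944; principal=53719-8944=44775; balance=1656353-44775=1611578
23. interest=⌊1611578·54/10000⌋=8702; principal=53719-8702=45017; balance=1611578-45017=1566561
24. interest=⌊1566561·54/10000⌋=8459; principal=53719-8459=45260; balance=1566561-45260=1521301
25. interest=⌊1521301·54/10000⌋=8215; principal=53719-8215=45504; balance=1521301-45504=1475797
26. interest=⌊1475797·54/10000⌋=7969; principal=53719-7969=45750; balance=1475797-45750=1430047
27. interest=⌊1430047·54/10000⌋=7722; principal=53719-7722=45997; balance=1430047-45997=1384050
28. interest=⌊1384050·54/10000⌋=7473; principal=53719-7473=46246; balance=1384050-46246=1337804
29. interest=⌊1337804·54/10000⌋=7224; principal=53719-7224=46495; balance=1337804-46495=1291309
30. interest=⌊1291309·54/10000⌋=6973; principal=53719-6973=46746; balance=1291309-46746=1244563
31. interest=⌊1244563·54/10000⌋=6720; principal=53719-6720=46999; balance=1244563-46999=1197564
32. interest=⌊1197564·54/10000⌋=6466; principal=53719-6466=47253; balance=1197564-47253=1150311
33. interest=⌊1150311·54/10000⌋=6211; principal=53719-6211=47508; balance=1150311-47508=1102803
34. interest=⌊1102803·54/10000⌋=5955; principal=53719-5955=47764; balance=1102803-47764=1055039
35. interest=⌊1055039·54/10000⌋=5697; principal=53719-5697=48022; balance=1055039-48022=1007017
36. interest=⌊1007017·54/10000⌋=5437; principal=53719-5437=48282; balance=1007017-48282=958735
37. interest=⌊958735·54/10000⌋=5177; principal=53719-5177=48542; balance=958735-48542=910193
38. interest=⌊910193·54/10000⌋=4915; principal=53719-4915=48804; balance=910193-48804=861389
39. interest=⌊861389·54/10000⌋=4651; principal=53719-4651=49068; balance=861389-49068=812321
40. interest=⌊812321·54/10000⌋=4386; principal=53719-4386=49333; balance=812321-49333=762988
41. interest=⌊762988·54/10000⌋=4120; principal=53719-4120=49599; balance=762988-49599=713389
42. interest=⌊713389·54/10000⌋=3852; principal=53719-3852=49867; balance=713389-49867=663522
43. interest=⌊663522·54/10000⌋=3583; principal=53719-3583=50136; balance=663522-50136=613386
44. interest=⌊613386·54/10000⌋=3312; principal=53719-3312=50407; balance=613386-50407=562979
45. interest=⌊562979·54/10000⌋=3040; principal=53719-3040=50679; balance=562979-50679=512300
46. interest=⌊512300·54/10000⌋=2766; principal=53719-2766=50953; balance=512300-50953=461347
47. interest=⌊461347·54/10000⌋=2491; principal=53719-2491=51228; balance=461347-51228=410119
48. interest=⌊410119·54/10000⌋=2214; principal=53719-2214=51505; balance=410119-51505=358614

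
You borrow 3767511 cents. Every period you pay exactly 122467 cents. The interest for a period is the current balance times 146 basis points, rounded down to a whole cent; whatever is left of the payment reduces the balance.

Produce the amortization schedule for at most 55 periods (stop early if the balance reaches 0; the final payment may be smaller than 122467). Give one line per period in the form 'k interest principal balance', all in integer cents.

1 55005 67462 3700049
2 54020 68447 3631602
3 53021 69446 3562156
4 52007 70460 3491696
5 50978 71489 3420207
6 49935 72532 3347675
7 48876 73591 3274084
8 47801 74666 3199418
9 46711 75756 3123662
10 45605 76862 3046800
11 44483 77984 2968816
12 43344 79123 2889693
13 42189 80278 2809415
14 41017 81450 2727965
15 39828 82639 2645326
16 38621 83846 2561480
17 37397 85070 2476410
18 36155 86312 2390098
19 34895 87572 2302526
20 33616 88851 2213675
21 32319 90148 2123527
22 31003 91464 2032063
23 29668 92799 1939264
24 28313 94154 1845110
25 26938 95529 1749581
26 25543 96924 1652657
27 24128 98339 1554318
28 22693 99774 1454544
29 21236 101231 1353313
30 19758 102709 1250604
31 18258 104209 1146395
32 16737 105730 1040665
33 15193 107274 933391
34 13627 108840 824551
35 12038 110429 714122
36 10426 112041 602081
37 8790 113677 488404
38 7130 115337 373067
39 5446 117021 256046
40 3738 118729 137317
41 2004 120463 16854
42 246 16854 0

1. interest=⌊3767511·146/10000⌋=55005; principal=122467-55005=67462; balance=3767511-67462=3700049
2. interest=⌊3700049·146/10000⌋=54020; principal=122467-54020=68447; balance=3700049-68447=3631602
3. interest=⌊3631602·146/10000⌋=53021; principal=122467-53021=69446; balance=3631602-69446=3562156
4. interest=⌊3562156·146/10000⌋=52007; principal=122467-52007=70460; balance=3562156-70460=3491696
5. interest=⌊3491696·146/10000⌋=50978; principal=122467-50978=71489; balance=3491696-71489=3420207
6. interest=⌊3420207·146/10000⌋=49935; principal=122467-49935=72532; balance=3420207-72532=3347675
7. interest=⌊3347675·146/10000⌋=48876; principal=122467-48876=73591; balance=3347675-73591=3274084
8. interest=⌊3274084·146/10000⌋=47801; principal=122467-47801=74666; balance=3274084-74666=3199418
9. interest=⌊3199418·146/10000⌋=46711; principal=122467-46711=75756; balance=3199418-75756=3123662
10. interest=⌊3123662·146/10000⌋=45605; principal=122467-45605=76862; balance=3123662-76862=3046800
11. interest=⌊3046800·146/10000⌋=44483; principal=122467-44483=77984; balance=3046800-77984=2968816
12. interest=⌊2968816·146/10000⌋=43344; principal=122467-43344=79123; balance=2968816-79123=2889693
13. interest=⌊2889693·146/10000⌋=42189; principal=122467-42189=80278; balance=2889693-80278=2809415
14. interest=⌊2809415·146/10000⌋=41017; principal=122467-41017=81450; balance=2809415-81450=2727965
15. interest=⌊2727965·146/10000⌋=39828; principal=122467-39828=82639; balance=2727965-82639=2645326
16. interest=⌊2645326·146/10000⌋=38621; principal=122467-38621=83846; balance=2645326-83846=2561480
17. interest=⌊2561480·146/10000⌋=37397; principal=122467-37397=85070; balance=2561480-85070=2476410
18. interest=⌊2476410·146/10000⌋=36155; principal=122467-36155=86312; balance=2476410-86312=2390098
19. interest=⌊2390098·146/10000⌋=34895; principal=122467-34895=87572; balance=2390098-87572=2302526
20. interest=⌊2302526·146/10000⌋=33616; principal=122467-33616=88851; balance=2302526-88851=2213675
21. interest=⌊2213675·146/10000⌋=32319; principal=122467-32319=90148; balance=2213675-90148=2123527
22. interest=⌊2123527·146/10000⌋=31003; principal=122467-31003=91464; balance=2123527-91464=2032063
23. interest=⌊2032063·146/10000⌋=29668; principal=122467-29668=92799; balance=2032063-92799=1939264
24. interest=⌊1939264·146/10000⌋=28313; principal=122467-28313=94154; balance=1939264-94154=1845110
25. interest=⌊1845110·146/10000⌋=26938; principal=122467-26938=95529; balance=1845110-95529=1749581
26. interest=⌊1749581·146/10000⌋=25543; principal=122467-25543=96924; balance=1749581-96924=1652657
27. interest=⌊1652657·146/10000⌋=24128; principal=122467-24128=98339; balance=1652657-98339=1554318
28. interest=⌊1554318·146/10000⌋=22693; principal=122467-22693=99774; balance=1554318-99774=1454544
29. interest=⌊1454544·146/10000⌋=21236; principal=122467-21236=101231; balance=1454544-101231=1353313
30. interest=⌊1353313·146/10000⌋=19758; principal=122467-19758=102709; balance=1353313-102709=1250604
31. interest=⌊1250604·146/10000⌋=18258; principal=122467-18258=104209; balance=1250604-104209=1146395
32. interest=⌊1146395·146/10000⌋=16737; principal=122467-16737=105730; balance=1146395-105730=1040665
33. interest=⌊1040665·146/10000⌋=15193; principal=122467-15193=107274; balance=1040665-107274=933391
34. interest=⌊933391·146/10000⌋=13627; principal=122467-13627=108840; balance=933391-108840=824551
35. interest=⌊824551·146/10000⌋=12038; principal=122467-12038=110429; balance=824551-110429=714122
36. interest=⌊714122·146/10000⌋=10426; principal=122467-10426=112041; balance=714122-112041=602081
37. interest=⌊602081·146/10000⌋=8790; principal=122467-8790=113677; balance=602081-113677=488404
38. interest=⌊488404·146/10000⌋=7130; principal=122467-7130=115337; balance=488404-115337=373067
39. interest=⌊373067·146/10000⌋=5446; principal=122467-5446=117021; balance=373067-117021=256046
40. interest=⌊256046·146/10000⌋=3738; principal=122467-3738=118729; balance=256046-118729=137317
41. interest=⌊137317·146/10000⌋=2004; principal=122467-2004=120463; balance=137317-120463=16854
42. interest=⌊16854·146/10000⌋=246; principal=min(122467-246,16854)=16854; balance=16854-16854=0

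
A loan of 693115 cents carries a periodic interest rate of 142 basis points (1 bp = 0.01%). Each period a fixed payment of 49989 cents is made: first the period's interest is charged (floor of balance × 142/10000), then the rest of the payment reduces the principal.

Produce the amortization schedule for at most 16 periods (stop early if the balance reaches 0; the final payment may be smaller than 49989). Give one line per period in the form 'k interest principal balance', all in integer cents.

1. interest=⌊693115·142/10000⌋=9842; principal=49989-9842=40147; balance=693115-40147=652968
2. interest=⌊652968·142/10000⌋=9272; principal=49989-9272=40717; balance=652968-40717=612251
3. interest=⌊612251·142/10000⌋=8693; principal=49989-8693=41296; balance=612251-41296=570955
4. interest=⌊570955·142/10000⌋=8107; principal=49989-8107=41882; balance=570955-41882=529073
5. interest=⌊529073·142/10000⌋=7512; principal=49989-7512=42477; balance=529073-42477=486596
6. interest=⌊486596·142/10000⌋=6909; principal=49989-6909=43080; balance=486596-43080=443516
7. interest=⌊443516·142/10000⌋=6297; principal=49989-6297=43692; balance=443516-43692=399824
8. interest=⌊399824·142/10000⌋=5677; principal=49989-5677=44312; balance=399824-44312=355512
9. interest=⌊355512·142/10000⌋=5048; principal=49989-5048=44941; balance=355512-44941=310571
10. interest=⌊310571·142/10000⌋=4410; principal=49989-4410=45579; balance=310571-45579=264992
11. interest=⌊264992·142/10000⌋=3762; principal=49989-3762=46227; balance=264992-46227=218765
12. interest=⌊218765·142/10000⌋=3106; principal=49989-3106=46883; balance=218765-46883=171882
13. interest=⌊171882·142/10000⌋=2440; principal=49989-2440=47549; balance=171882-47549=124333
14. interest=⌊124333·142/10000⌋=1765; principal=49989-1765=48224; balance=124333-48224=76109
15. interest=⌊76109·142/10000⌋=1080; principal=49989-1080=48909; balance=76109-48909=27200
16. interest=⌊27200·142/10000⌋=386; principal=min(49989-386,27200)=27200; balance=27200-27200=0

1 9842 40147 652968
2 9272 40717 612251
3 8693 41296 570955
4 8107 41882 529073
5 7512 42477 486596
6 6909 43080 443516
7 6297 43692 399824
8 5677 44312 355512
9 5048 44941 310571
10 4410 45579 264992
11 3762 46227 218765
12 3106 46883 171882
13 2440 47549 124333
14 1765 48224 76109
15 1080 48909 27200
16 386 27200 0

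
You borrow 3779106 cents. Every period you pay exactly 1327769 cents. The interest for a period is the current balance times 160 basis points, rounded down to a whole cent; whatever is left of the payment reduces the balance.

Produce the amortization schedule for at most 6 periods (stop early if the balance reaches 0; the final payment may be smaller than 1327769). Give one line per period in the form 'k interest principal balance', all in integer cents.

1. interest=⌊3779106·160/10000⌋=60465; principal=1327769-60465=1267304; balance=3779106-1267304=2511802
2. interest=⌊2511802·160/10000⌋=40188; principal=1327769-40188=1287581; balance=2511802-1287581=1224221
3. interest=⌊1224221·160/10000⌋=19587; principal=min(1327769-19587,1224221)=1224221; balance=1224221-1224221=0

1 60465 1267304 2511802
2 40188 1287581 1224221
3 19587 1224221 0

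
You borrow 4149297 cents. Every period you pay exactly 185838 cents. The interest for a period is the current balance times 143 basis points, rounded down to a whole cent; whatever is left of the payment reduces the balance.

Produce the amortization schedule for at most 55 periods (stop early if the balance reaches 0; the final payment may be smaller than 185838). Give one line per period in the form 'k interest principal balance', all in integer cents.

1 59334 126504 4022793
2 57525 128313 3894480
3 55691 130147 3764333
4 53829 132009 3632324
5 51942 133896 3498428
6 50027 135811 3362617
7 48085 137753 3224864
8 46115 139723 3085141
9 44117 141721 2943420
10 42090 143748 2799672
11 40035 145803 2653869
12 37950 147888 2505981
13 35835 150003 2355978
14 33690 152148 2203830
15 31514 154324 2049506
16 29307 156531 1892975
17 27069 158769 1734206
18 24799 161039 1573167
19 22496 163342 1409825
20 20160 165678 1244147
21 17791 168047 1076100
22 15388 170450 905650
23 12950 172888 732762
24 10478 175360 557402
25 7970 177868 379534
26 5427 180411 199123
27 2847 182991 16132
28 230 16132 0

1. interest=⌊4149297·143/10000⌋=59334; principal=185838-59334=126504; balance=4149297-126504=4022793
2. interest=⌊4022793·143/10000⌋=57525; principal=185838-57525=128313; balance=4022793-128313=3894480
3. interest=⌊3894480·143/10000⌋=55691; principal=185838-55691=130147; balance=3894480-130147=3764333
4. interest=⌊3764333·143/10000⌋=53829; principal=185838-53829=132009; balance=3764333-132009=3632324
5. interest=⌊3632324·143/10000⌋=51942; principal=185838-51942=133896; balance=3632324-133896=3498428
6. interest=⌊3498428·143/10000⌋=50027; principal=185838-50027=135811; balance=3498428-135811=3362617
7. interest=⌊3362617·143/10000⌋=48085; principal=185838-48085=137753; balance=3362617-137753=3224864
8. interest=⌊3224864·143/10000⌋=46115; principal=185838-46115=139723; balance=3224864-139723=3085141
9. interest=⌊3085141·143/10000⌋=44117; principal=185838-44117=141721; balance=3085141-141721=2943420
10. interest=⌊2943420·143/10000⌋=42090; principal=185838-42090=143748; balance=2943420-143748=2799672
11. interest=⌊2799672·143/10000⌋=40035; principal=185838-40035=145803; balance=2799672-145803=2653869
12. interest=⌊2653869·143/10000⌋=37950; principal=185838-37950=147888; balance=2653869-147888=2505981
13. interest=⌊2505981·143/10000⌋=35835; principal=185838-35835=150003; balance=2505981-150003=2355978
14. interest=⌊2355978·143/10000⌋=33690; principal=185838-33690=152148; balance=2355978-152148=2203830
15. interest=⌊2203830·143/10000⌋=31514; principal=185838-31514=154324; balance=2203830-154324=2049506
16. interest=⌊2049506·143/10000⌋=29307; principal=185838-29307=156531; balance=2049506-156531=1892975
17. interest=⌊1892975·143/10000⌋=27069; principal=185838-27069=158769; balance=1892975-158769=1734206
18. interest=⌊1734206·143/10000⌋=24799; principal=185838-24799=161039; balance=1734206-161039=1573167
19. interest=⌊1573167·143/10000⌋=22496; principal=185838-22496=163342; balance=1573167-163342=1409825
20. interest=⌊1409825·143/10000⌋=20160; principal=185838-20160=165678; balance=1409825-165678=1244147
21. interest=⌊1244147·143/10000⌋=17791; principal=185838-17791=168047; balance=1244147-168047=1076100
22. interest=⌊1076100·143/10000⌋=15388; principal=185838-15388=170450; balance=1076100-170450=905650
23. interest=⌊905650·143/10000⌋=12950; principal=185838-12950=172888; balance=905650-172888=732762
24. interest=⌊732762·143/10000⌋=10478; principal=185838-10478=175360; balance=732762-175360=557402
25. interest=⌊557402·143/10000⌋=7970; principal=185838-7970=177868; balance=557402-177868=379534
26. interest=⌊379534·143/10000⌋=5427; principal=185838-5427=180411; balance=379534-180411=199123
27. interest=⌊199123·143/10000⌋=2847; principal=185838-2847=182991; balance=199123-182991=16132
28. interest=⌊16132·143/10000⌋=230; principal=min(185838-230,16132)=16132; balance=16132-16132=0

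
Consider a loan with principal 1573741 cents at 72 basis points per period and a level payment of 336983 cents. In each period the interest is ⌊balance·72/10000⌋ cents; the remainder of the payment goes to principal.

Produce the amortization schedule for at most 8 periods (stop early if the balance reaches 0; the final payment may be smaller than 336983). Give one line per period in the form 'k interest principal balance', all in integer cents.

1. interest=⌊1573741·72/10000⌋=11330; principal=336983-11330=325653; balance=1573741-325653=1248088
2. interest=⌊1248088·72/10000⌋=8986; principal=336983-8986=327997; balance=1248088-327997=920091
3. interest=⌊920091·72/10000⌋=6624; principal=336983-6624=330359; balance=920091-330359=589732
4. interest=⌊589732·72/10000⌋=4246; principal=336983-4246=332737; balance=589732-332737=256995
5. interest=⌊256995·72/10000⌋=1850; principal=min(336983-1850,256995)=256995; balance=256995-256995=0

1 11330 325653 1248088
2 8986 327997 920091
3 6624 330359 589732
4 4246 332737 256995
5 1850 256995 0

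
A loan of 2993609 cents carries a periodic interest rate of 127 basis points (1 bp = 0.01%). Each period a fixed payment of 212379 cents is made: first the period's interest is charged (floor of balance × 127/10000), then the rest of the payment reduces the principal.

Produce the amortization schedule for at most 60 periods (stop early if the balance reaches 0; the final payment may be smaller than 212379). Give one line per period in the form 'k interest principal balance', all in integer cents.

1 38018 174361 2819248
2 35804 176575 2642673
3 33561 178818 2463855
4 31290 181089 2282766
5 28991 183388 2099378
6 26662 185717 1913661
7 24303 188076 1725585
8 21914 190465 1535120
9 19496 192883 1342237
10 17046 195333 1146904
11 14565 197814 949090
12 12053 200326 748764
13 9509 202870 545894
14 6932 205447 340447
15 4323 208056 132391
16 1681 132391 0

1. interest=⌊2993609·127/10000⌋=38018; principal=212379-38018=174361; balance=2993609-174361=2819248
2. interest=⌊2819248·127/10000⌋=35804; principal=212379-35804=176575; balance=2819248-176575=2642673
3. interest=⌊2642673·127/10000⌋=33561; principal=212379-33561=178818; balance=2642673-178818=2463855
4. interest=⌊2463855·127/10000⌋=31290; principal=212379-31290=181089; balance=2463855-181089=2282766
5. interest=⌊2282766·127/10000⌋=28991; principal=212379-28991=183388; balance=2282766-183388=2099378
6. interest=⌊2099378·127/10000⌋=26662; principal=212379-26662=185717; balance=2099378-185717=1913661
7. interest=⌊1913661·127/10000⌋=24303; principal=212379-24303=188076; balance=1913661-188076=1725585
8. interest=⌊1725585·127/10000⌋=21914; principal=212379-21914=190465; balance=1725585-190465=1535120
9. interest=⌊1535120·127/10000⌋=19496; principal=212379-19496=192883; balance=1535120-192883=1342237
10. interest=⌊1342237·127/10000⌋=17046; principal=212379-17046=195333; balance=1342237-195333=1146904
11. interest=⌊1146904·127/10000⌋=14565; principal=212379-14565=197814; balance=1146904-197814=949090
12. interest=⌊949090·127/10000⌋=12053; principal=212379-12053=200326; balance=949090-200326=748764
13. interest=⌊748764·127/10000⌋=9509; principal=212379-9509=202870; balance=748764-202870=545894
14. interest=⌊545894·127/10000⌋=6932; principal=212379-6932=205447; balance=545894-205447=340447
15. interest=⌊340447·127/10000⌋=4323; principal=212379-4323=208056; balance=340447-208056=132391
16. interest=⌊132391·127/10000⌋=1681; principal=min(212379-1681,132391)=132391; balance=132391-132391=0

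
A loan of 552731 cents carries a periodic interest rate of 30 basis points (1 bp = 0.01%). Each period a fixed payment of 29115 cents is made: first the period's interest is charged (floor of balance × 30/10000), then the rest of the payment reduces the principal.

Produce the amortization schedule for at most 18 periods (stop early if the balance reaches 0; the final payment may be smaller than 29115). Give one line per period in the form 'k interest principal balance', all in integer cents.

1 1658 27457 525274
2 1575 27540 497734
3 1493 27622 470112
4 1410 27705 442407
5 1327 27788 414619
6 1243 27872 386747
7 1160 27955 358792
8 1076 28039 330753
9 992 28123 302630
10 907 28208 274422
11 823 28292 246130
12 738 28377 217753
13 653 28462 189291
14 567 28548 160743
15 482 28633 132110
16 396 28719 103391
17 310 28805 74586
18 223 28892 45694

1. interest=⌊552731·30/10000⌋=1658; principal=29115-1658=27457; balance=552731-27457=525274
2. interest=⌊525274·30/10000⌋=1575; principal=29115-1575=27540; balance=525274-27540=497734
3. interest=⌊497734·30/10000⌋=1493; principal=29115-1493=27622; balance=497734-27622=470112
4. interest=⌊470112·30/10000⌋=1410; principal=29115-1410=27705; balance=470112-27705=442407
5. interest=⌊442407·30/10000⌋=1327; principal=29115-1327=27788; balance=442407-27788=414619
6. interest=⌊414619·30/10000⌋=1243; principal=29115-1243=27872; balance=414619-27872=386747
7. interest=⌊386747·30/10000⌋=1160; principal=29115-1160=27955; balance=386747-27955=358792
8. interest=⌊358792·30/10000⌋=1076; principal=29115-1076=28039; balance=358792-28039=330753
9. interest=⌊330753·30/10000⌋=992; principal=29115-992=28123; balance=330753-28123=302630
10. interest=⌊302630·30/10000⌋=907; principal=29115-907=28208; balance=302630-28208=274422
11. interest=⌊274422·30/10000⌋=823; principal=29115-823=28292; balance=274422-28292=246130
12. interest=⌊246130·30/10000⌋=738; principal=29115-738=28377; balance=246130-28377=217753
13. interest=⌊217753·30/10000⌋=653; principal=29115-653=28462; balance=217753-28462=189291
14. interest=⌊189291·30/10000⌋=567; principal=29115-567=28548; balance=189291-28548=160743
15. interest=⌊160743·30/10000⌋=482; principal=29115-482=28633; balance=160743-28633=132110
16. interest=⌊132110·30/10000⌋=396; principal=29115-396=28719; balance=132110-28719=103391
17. interest=⌊103391·30/10000⌋=310; principal=29115-310=28805; balance=103391-28805=74586
18. interest=⌊74586·30/10000⌋=223; principal=29115-223=28892; balance=74586-28892=45694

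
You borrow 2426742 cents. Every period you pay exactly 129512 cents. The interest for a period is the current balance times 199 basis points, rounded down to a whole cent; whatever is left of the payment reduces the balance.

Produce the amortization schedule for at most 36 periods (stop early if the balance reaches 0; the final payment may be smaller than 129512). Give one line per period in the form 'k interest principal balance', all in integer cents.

1. interest=⌊2426742·199/10000⌋=48292; principal=129512-48292=81220; balance=2426742-81220=2345522
2. interest=⌊2345522·199/10000⌋=46675; principal=129512-46675=82837; balance=2345522-82837=2262685
3. interest=⌊2262685·199/10000⌋=45027; principal=129512-45027=84485; balance=2262685-84485=2178200
4. interest=⌊2178200·199/10000⌋=43346; principal=129512-43346=86166; balance=2178200-86166=2092034
5. interest=⌊2092034·199/10000⌋=41631; principal=129512-41631=87881; balance=2092034-87881=2004153
6. interest=⌊2004153·199/10000⌋=39882; principal=129512-39882=89630; balance=2004153-89630=1914523
7. interest=⌊1914523·199/10000⌋=38099; principal=129512-38099=91413; balance=1914523-91413=1823110
8. interest=⌊1823110·199/10000⌋=36279; principal=129512-36279=93233; balance=1823110-93233=1729877
9. interest=⌊1729877·199/10000⌋=34424; principal=129512-34424=95088; balance=1729877-95088=1634789
10. interest=⌊1634789·199/10000⌋=32532; principal=129512-32532=96980; balance=1634789-96980=1537809
11. interest=⌊1537809·199/10000⌋=30602; principal=129512-30602=98910; balance=1537809-98910=1438899
12. interest=⌊1438899·199/10000⌋=28634; principal=129512-28634=100878; balance=1438899-100878=1338021
13. interest=⌊1338021·199/10000⌋=26626; principal=129512-26626=102886; balance=1338021-102886=1235135
14. interest=⌊1235135·199/10000⌋=24579; principal=129512-24579=104933; balance=1235135-104933=1130202
15. interest=⌊1130202·199/10000⌋=22491; principal=129512-22491=107021; balance=1130202-107021=1023181
16. interest=⌊1023181·199/10000⌋=20361; principal=129512-20361=109151; balance=1023181-109151=914030
17. interest=⌊914030·199/10000⌋=18189; principal=129512-18189=111323; balance=914030-111323=802707
18. interest=⌊802707·199/10000⌋=15973; principal=129512-15973=113539; balance=802707-113539=689168
19. interest=⌊689168·199/10000⌋=13714; principal=129512-13714=115798; balance=689168-115798=573370
20. interest=⌊573370·199/10000⌋=11410; principal=129512-11410=118102; balance=573370-118102=455268
21. interest=⌊455268·199/10000⌋=9059; principal=129512-9059=120453; balance=455268-120453=334815
22. interest=⌊334815·199/10000⌋=6662; principal=129512-6662=122850; balance=334815-122850=211965
23. interest=⌊211965·199/10000⌋=4218; principal=129512-4218=125294; balance=211965-125294=86671
24. interest=⌊86671·199/10000⌋=1724; principal=min(129512-1724,86671)=86671; balance=86671-86671=0

1 48292 81220 2345522
2 46675 82837 2262685
3 45027 84485 2178200
4 43346 86166 2092034
5 41631 87881 2004153
6 39882 89630 1914523
7 38099 91413 1823110
8 36279 93233 1729877
9 34424 95088 1634789
10 32532 96980 1537809
11 30602 98910 1438899
12 28634 100878 1338021
13 26626 102886 1235135
14 24579 104933 1130202
15 22491 107021 1023181
16 20361 109151 914030
17 18189 111323 802707
18 15973 113539 689168
19 13714 115798 573370
20 11410 118102 455268
21 9059 120453 334815
22 6662 122850 211965
23 4218 125294 86671
24 1724 86671 0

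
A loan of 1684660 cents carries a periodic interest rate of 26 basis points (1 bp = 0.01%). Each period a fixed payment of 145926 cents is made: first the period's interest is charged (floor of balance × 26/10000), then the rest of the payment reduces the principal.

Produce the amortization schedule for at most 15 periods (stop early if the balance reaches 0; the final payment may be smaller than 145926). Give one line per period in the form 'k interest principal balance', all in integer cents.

1. interest=⌊1684660·26/10000⌋=4380; principal=145926-4380=141546; balance=1684660-141546=1543114
2. interest=⌊1543114·26/10000⌋=4012; principal=145926-4012=141914; balance=1543114-141914=1401200
3. interest=⌊1401200·26/10000⌋=3643; principal=145926-3643=142283; balance=1401200-142283=1258917
4. interest=⌊1258917·26/10000⌋=3273; principal=145926-3273=142653; balance=1258917-142653=1116264
5. interest=⌊1116264·26/10000⌋=2902; principal=145926-2902=143024; balance=1116264-143024=973240
6. interest=⌊973240·26/10000⌋=2530; principal=145926-2530=143396; balance=973240-143396=829844
7. interest=⌊829844·26/10000⌋=2157; principal=145926-2157=143769; balance=829844-143769=686075
8. interest=⌊686075·26/10000⌋=1783; principal=145926-1783=144143; balance=686075-144143=541932
9. interest=⌊541932·26/10000⌋=1409; principal=145926-1409=144517; balance=541932-144517=397415
10. interest=⌊397415·26/10000⌋=1033; principal=145926-1033=144893; balance=397415-144893=252522
11. interest=⌊252522·26/10000⌋=656; principal=145926-656=145270; balance=252522-145270=107252
12. interest=⌊107252·26/10000⌋=278; principal=min(145926-278,107252)=107252; balance=107252-107252=0

1 4380 141546 1543114
2 4012 141914 1401200
3 3643 142283 1258917
4 3273 142653 1116264
5 2902 143024 973240
6 2530 143396 829844
7 2157 143769 686075
8 1783 144143 541932
9 1409 144517 397415
10 1033 144893 252522
11 656 145270 107252
12 278 107252 0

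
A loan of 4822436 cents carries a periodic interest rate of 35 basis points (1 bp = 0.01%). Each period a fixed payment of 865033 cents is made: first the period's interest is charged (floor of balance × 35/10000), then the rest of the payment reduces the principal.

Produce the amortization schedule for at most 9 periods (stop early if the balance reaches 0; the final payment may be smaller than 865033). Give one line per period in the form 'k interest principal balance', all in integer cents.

1 16878 848155 3974281
2 13909 851124 3123157
3 10931 854102 2269055
4 7941 857092 1411963
5 4941 860092 551871
6 1931 551871 0

1. interest=⌊4822436·35/10000⌋=16878; principal=865033-16878=848155; balance=4822436-848155=3974281
2. interest=⌊3974281·35/10000⌋=13909; principal=865033-13909=851124; balance=3974281-851124=3123157
3. interest=⌊3123157·35/10000⌋=10931; principal=865033-10931=854102; balance=3123157-854102=2269055
4. interest=⌊2269055·35/10000⌋=7941; principal=865033-7941=857092; balance=2269055-857092=1411963
5. interest=⌊1411963·35/10000⌋=4941; principal=865033-4941=860092; balance=1411963-860092=551871
6. interest=⌊551871·35/10000⌋=1931; principal=min(865033-1931,551871)=551871; balance=551871-551871=0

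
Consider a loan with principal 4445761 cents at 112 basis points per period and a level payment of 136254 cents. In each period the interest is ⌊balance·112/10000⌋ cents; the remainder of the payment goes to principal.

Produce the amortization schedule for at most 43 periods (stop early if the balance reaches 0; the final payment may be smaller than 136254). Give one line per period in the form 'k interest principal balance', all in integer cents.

1. interest=⌊4445761·112/10000⌋=49792; principal=136254-49792=86462; balance=4445761-86462=4359299
2. interest=⌊4359299·112/10000⌋=48824; principal=136254-48824=87430; balance=4359299-87430=4271869
3. interest=⌊4271869·112/10000⌋=47844; principal=136254-47844=88410; balance=4271869-88410=4183459
4. interest=⌊4183459·112/10000⌋=46854; principal=136254-46854=89400; balance=4183459-89400=4094059
5. interest=⌊4094059·112/10000⌋=45853; principal=136254-45853=90401; balance=4094059-90401=4003658
6. interest=⌊4003658·112/10000⌋=44840; principal=136254-44840=91414; balance=4003658-91414=3912244
7. interest=⌊3912244·112/10000⌋=43817; principal=136254-43817=92437; balance=3912244-92437=3819807
8. interest=⌊3819807·112/10000⌋=42781; principal=136254-42781=93473; balance=3819807-93473=3726334
9. interest=⌊3726334·112/10000⌋=41734; principal=136254-41734=94520; balance=3726334-94520=3631814
10. interest=⌊3631814·112/10000⌋=40676; principal=136254-40676=95578; balance=3631814-95578=3536236
11. interest=⌊3536236·112/10000⌋=39605; principal=136254-39605=96649; balance=3536236-96649=3439587
12. interest=⌊3439587·112/10000⌋=38523; principal=136254-38523=97731; balance=3439587-97731=3341856
13. interest=⌊3341856·112/10000⌋=37428; principal=136254-37428=98826; balance=3341856-98826=3243030
14. interest=⌊3243030·112/10000⌋=36321; principal=136254-36321=99933; balance=3243030-99933=3143097
15. interest=⌊3143097·112/10000⌋=35202; principal=136254-35202=101052; balance=3143097-101052=3042045
16. interest=⌊3042045·112/10000⌋=34070; principal=136254-34070=102184; balance=3042045-102184=2939861
17. interest=⌊2939861·112/10000⌋=32926; principal=136254-32926=103328; balance=2939861-103328=2836533
18. interest=⌊2836533·112/10000⌋=31769; principal=136254-31769=104485; balance=2836533-104485=2732048
19. interest=⌊2732048·112/10000⌋=30598; principal=136254-30598=105656; balance=2732048-105656=2626392
20. interest=⌊2626392·112/10000⌋=29415; principal=136254-29415=106839; balance=2626392-106839=2519553
21. interest=⌊2519553·112/10000⌋=28218; principal=136254-28218=108036; balance=2519553-108036=2411517
22. interest=⌊2411517·112/10000⌋=27008; principal=136254-27008=109246; balance=2411517-109246=2302271
23. interest=⌊2302271·112/10000⌋=25785; principal=136254-25785=110469; balance=2302271-110469=2191802
24. interest=⌊2191802·112/10000⌋=24548; principal=136254-24548=111706; balance=2191802-111706=2080096
25. interest=⌊2080096·112/10000⌋=23297; principal=136254-23297=112957; balance=2080096-112957=1967139
26. interest=⌊1967139·112/10000⌋=22031; principal=136254-22031=114223; balance=1967139-114223=1852916
27. interest=⌊1852916·112/10000⌋=20752; principal=136254-20752=115502; balance=1852916-115502=1737414
28. interest=⌊1737414·112/10000⌋=19459; principal=136254-19459=116795; balance=1737414-116795=1620619
29. interest=⌊1620619·112/10000⌋=18150; principal=136254-18150=118104; balance=1620619-118104=1502515
30. interest=⌊1502515·112/10000⌋=16828; principal=136254-16828=119426; balance=1502515-119426=1383089
31. interest=⌊1383089·112/10000⌋=15490; principal=136254-15490=120764; balance=1383089-120764=1262325
32. interest=⌊1262325·112/10000⌋=14138; principal=136254-14138=122116; balance=1262325-122116=1140209
33. interest=⌊1140209·112/10000⌋=12770; principal=136254-12770=123484; balance=1140209-123484=1016725
34. interest=⌊1016725·112/10000⌋=11387; principal=136254-11387=124867; balance=1016725-124867=891858
35. interest=⌊891858·112/10000⌋=9988; principal=136254-9988=126266; balance=891858-126266=765592
36. interest=⌊765592·112/10000⌋=8574; principal=136254-8574=127680; balance=765592-127680=637912
37. interest=⌊637912·112/10000⌋=7144; principal=136254-7144=129110; balance=637912-129110=508802
38. interest=⌊508802·112/10000⌋=5698; principal=136254-5698=130556; balance=508802-130556=378246
39. interest=⌊378246·112/10000⌋=4236; principal=136254-4236=132018; balance=378246-132018=246228
40. interest=⌊246228·112/10000⌋=2757; principal=136254-2757=133497; balance=246228-133497=112731
41. interest=⌊112731·112/10000⌋=1262; principal=min(136254-1262,112731)=112731; balance=112731-112731=0

1 49792 86462 4359299
2 48824 87430 4271869
3 47844 88410 4183459
4 46854 89400 4094059
5 45853 90401 4003658
6 44840 91414 3912244
7 43817 92437 3819807
8 42781 93473 3726334
9 41734 94520 3631814
10 40676 95578 3536236
11 39605 96649 3439587
12 38523 97731 3341856
13 37428 98826 3243030
14 36321 99933 3143097
15 35202 101052 3042045
16 34070 102184 2939861
17 32926 103328 2836533
18 31769 104485 2732048
19 30598 105656 2626392
20 29415 106839 2519553
21 28218 108036 2411517
22 27008 109246 2302271
23 25785 110469 2191802
24 24548 111706 2080096
25 23297 112957 1967139
26 22031 114223 1852916
27 20752 115502 1737414
28 19459 116795 1620619
29 18150 118104 1502515
30 16828 119426 1383089
31 15490 120764 1262325
32 14138 122116 1140209
33 12770 123484 1016725
34 11387 124867 891858
35 9988 126266 765592
36 8574 127680 637912
37 7144 129110 508802
38 5698 130556 378246
39 4236 132018 246228
40 2757 133497 112731
41 1262 112731 0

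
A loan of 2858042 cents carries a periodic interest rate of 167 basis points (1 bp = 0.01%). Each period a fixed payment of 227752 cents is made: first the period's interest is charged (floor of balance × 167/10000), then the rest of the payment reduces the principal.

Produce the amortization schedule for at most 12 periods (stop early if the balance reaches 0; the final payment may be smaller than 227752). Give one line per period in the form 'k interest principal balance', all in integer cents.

1. interest=⌊2858042·167/10000⌋=47729; principal=227752-47729=180023; balance=2858042-180023=2678019
2. interest=⌊2678019·167/10000⌋=44722; principal=227752-44722=183030; balance=2678019-183030=2494989
3. interest=⌊2494989·167/10000⌋=41666; principal=227752-41666=186086; balance=2494989-186086=2308903
4. interest=⌊2308903·167/10000⌋=38558; principal=227752-38558=189194; balance=2308903-189194=2119709
5. interest=⌊2119709·167/10000⌋=35399; principal=227752-35399=192353; balance=2119709-192353=1927356
6. interest=⌊1927356·167/10000⌋=32186; principal=227752-32186=195566; balance=1927356-195566=1731790
7. interest=⌊1731790·167/10000⌋=28920; principal=227752-28920=198832; balance=1731790-198832=1532958
8. interest=⌊1532958·167/10000⌋=25600; principal=227752-25600=202152; balance=1532958-202152=1330806
9. interest=⌊1330806·167/10000⌋=22224; principal=227752-22224=205528; balance=1330806-205528=1125278
10. interest=⌊1125278·167/10000⌋=18792; principal=227752-18792=208960; balance=1125278-208960=916318
11. interest=⌊916318·167/10000⌋=15302; principal=227752-15302=212450; balance=916318-212450=703868
12. interest=⌊703868·167/10000⌋=11754; principal=227752-11754=215998; balance=703868-215998=487870

1 47729 180023 2678019
2 44722 183030 2494989
3 41666 186086 2308903
4 38558 189194 2119709
5 35399 192353 1927356
6 32186 195566 1731790
7 28920 198832 1532958
8 25600 202152 1330806
9 22224 205528 1125278
10 18792 208960 916318
11 15302 212450 703868
12 11754 215998 487870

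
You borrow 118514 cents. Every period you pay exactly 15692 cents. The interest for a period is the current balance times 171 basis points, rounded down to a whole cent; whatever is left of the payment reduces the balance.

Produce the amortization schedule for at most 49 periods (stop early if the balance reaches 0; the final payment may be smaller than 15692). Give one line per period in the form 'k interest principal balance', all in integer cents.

1 2026 13666 104848
2 1792 13900 90948
3 1555 14137 76811
4 1313 14379 62432
5 1067 14625 47807
6 817 14875 32932
7 563 15129 17803
8 304 15388 2415
9 41 2415 0

1. interest=⌊118514·171/10000⌋=2026; principal=15692-2026=13666; balance=118514-13666=104848
2. interest=⌊104848·171/10000⌋=1792; principal=15692-1792=13900; balance=104848-13900=90948
3. interest=⌊90948·171/10000⌋=1555; principal=15692-1555=14137; balance=90948-14137=76811
4. interest=⌊76811·171/10000⌋=1313; principal=15692-1313=14379; balance=76811-14379=62432
5. interest=⌊62432·171/10000⌋=1067; principal=15692-1067=14625; balance=62432-14625=47807
6. interest=⌊47807·171/10000⌋=817; principal=15692-817=14875; balance=47807-14875=32932
7. interest=⌊32932·171/10000⌋=563; principal=15692-563=15129; balance=32932-15129=17803
8. interest=⌊17803·171/10000⌋=304; principal=15692-304=15388; balance=17803-15388=2415
9. interest=⌊2415·171/10000⌋=41; principal=min(15692-41,2415)=2415; balance=2415-2415=0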